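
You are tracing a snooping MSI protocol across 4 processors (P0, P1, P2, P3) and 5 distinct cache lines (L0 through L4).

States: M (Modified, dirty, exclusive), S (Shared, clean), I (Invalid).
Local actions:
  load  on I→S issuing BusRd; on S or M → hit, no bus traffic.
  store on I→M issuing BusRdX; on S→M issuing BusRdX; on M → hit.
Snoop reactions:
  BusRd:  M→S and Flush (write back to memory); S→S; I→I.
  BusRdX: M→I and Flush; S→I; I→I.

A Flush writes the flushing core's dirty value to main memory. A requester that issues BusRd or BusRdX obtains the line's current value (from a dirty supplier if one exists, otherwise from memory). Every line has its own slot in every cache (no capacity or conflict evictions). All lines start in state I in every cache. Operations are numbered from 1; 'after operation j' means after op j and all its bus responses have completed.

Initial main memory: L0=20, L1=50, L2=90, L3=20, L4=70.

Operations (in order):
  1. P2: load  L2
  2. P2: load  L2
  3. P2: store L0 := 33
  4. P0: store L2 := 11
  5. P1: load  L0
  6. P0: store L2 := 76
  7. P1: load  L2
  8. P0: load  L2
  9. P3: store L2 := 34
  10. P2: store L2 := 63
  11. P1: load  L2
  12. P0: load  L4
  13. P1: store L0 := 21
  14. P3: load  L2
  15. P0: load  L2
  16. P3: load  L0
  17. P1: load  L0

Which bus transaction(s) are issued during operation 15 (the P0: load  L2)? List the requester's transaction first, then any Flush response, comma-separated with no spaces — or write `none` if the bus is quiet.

[1] P2: load  L2 | P0:I, P1:I, P2:S(90), P3:I | bus: BusRd
[2] P2: load  L2 | P0:I, P1:I, P2:S(90), P3:I | bus: none
[3] P2: store L0 := 33 | P0:I, P1:I, P2:M(33), P3:I | bus: BusRdX
[4] P0: store L2 := 11 | P0:M(11), P1:I, P2:I, P3:I | bus: BusRdX
[5] P1: load  L0 | P0:I, P1:S(33), P2:S(33), P3:I | bus: BusRd,Flush
[6] P0: store L2 := 76 | P0:M(76), P1:I, P2:I, P3:I | bus: none
[7] P1: load  L2 | P0:S(76), P1:S(76), P2:I, P3:I | bus: BusRd,Flush
[8] P0: load  L2 | P0:S(76), P1:S(76), P2:I, P3:I | bus: none
[9] P3: store L2 := 34 | P0:I, P1:I, P2:I, P3:M(34) | bus: BusRdX
[10] P2: store L2 := 63 | P0:I, P1:I, P2:M(63), P3:I | bus: BusRdX,Flush
[11] P1: load  L2 | P0:I, P1:S(63), P2:S(63), P3:I | bus: BusRd,Flush
[12] P0: load  L4 | P0:S(70), P1:I, P2:I, P3:I | bus: BusRd
[13] P1: store L0 := 21 | P0:I, P1:M(21), P2:I, P3:I | bus: BusRdX
[14] P3: load  L2 | P0:I, P1:S(63), P2:S(63), P3:S(63) | bus: BusRd
[15] P0: load  L2 | P0:S(63), P1:S(63), P2:S(63), P3:S(63) | bus: BusRd
[16] P3: load  L0 | P0:I, P1:S(21), P2:I, P3:S(21) | bus: BusRd,Flush
[17] P1: load  L0 | P0:I, P1:S(21), P2:I, P3:S(21) | bus: none

bus = BusRd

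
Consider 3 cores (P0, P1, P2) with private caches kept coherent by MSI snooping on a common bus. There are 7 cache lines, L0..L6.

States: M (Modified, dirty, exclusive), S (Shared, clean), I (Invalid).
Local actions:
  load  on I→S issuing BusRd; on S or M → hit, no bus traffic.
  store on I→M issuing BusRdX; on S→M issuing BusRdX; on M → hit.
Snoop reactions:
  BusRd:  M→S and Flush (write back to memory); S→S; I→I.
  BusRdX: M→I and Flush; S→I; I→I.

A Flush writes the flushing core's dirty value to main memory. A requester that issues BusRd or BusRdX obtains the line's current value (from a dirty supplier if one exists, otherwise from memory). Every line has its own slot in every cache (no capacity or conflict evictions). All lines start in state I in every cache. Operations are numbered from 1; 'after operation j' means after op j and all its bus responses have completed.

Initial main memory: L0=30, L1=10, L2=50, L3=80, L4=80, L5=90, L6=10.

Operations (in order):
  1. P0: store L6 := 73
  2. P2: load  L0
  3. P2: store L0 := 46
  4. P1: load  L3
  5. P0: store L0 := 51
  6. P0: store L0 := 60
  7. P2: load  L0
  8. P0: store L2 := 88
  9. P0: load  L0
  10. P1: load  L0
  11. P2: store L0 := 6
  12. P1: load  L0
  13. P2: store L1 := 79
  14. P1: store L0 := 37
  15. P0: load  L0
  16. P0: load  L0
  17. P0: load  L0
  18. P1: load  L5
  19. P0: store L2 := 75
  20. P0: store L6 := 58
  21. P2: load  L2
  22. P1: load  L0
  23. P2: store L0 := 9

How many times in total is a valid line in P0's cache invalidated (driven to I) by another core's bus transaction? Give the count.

  op1 P0: store L6 := 73 → M/I/I on L6; bus BusRdX; mem=10
  op2 P2: load  L0 → I/I/S on L0; bus BusRd; mem=30
  op3 P2: store L0 := 46 → I/I/M on L0; bus BusRdX; mem=30
  op4 P1: load  L3 → I/S/I on L3; bus BusRd; mem=80
  op5 P0: store L0 := 51 → M/I/I on L0; bus BusRdX Flush; mem=46
  op6 P0: store L0 := 60 → M/I/I on L0; bus (none); mem=46
  op7 P2: load  L0 → S/I/S on L0; bus BusRd Flush; mem=60
  op8 P0: store L2 := 88 → M/I/I on L2; bus BusRdX; mem=50
  op9 P0: load  L0 → S/I/S on L0; bus (none); mem=60
  op10 P1: load  L0 → S/S/S on L0; bus BusRd; mem=60
  op11 P2: store L0 := 6 → I/I/M on L0; bus BusRdX; mem=60
  op12 P1: load  L0 → I/S/S on L0; bus BusRd Flush; mem=6
  op13 P2: store L1 := 79 → I/I/M on L1; bus BusRdX; mem=10
  op14 P1: store L0 := 37 → I/M/I on L0; bus BusRdX; mem=6
  op15 P0: load  L0 → S/S/I on L0; bus BusRd Flush; mem=37
  op16 P0: load  L0 → S/S/I on L0; bus (none); mem=37
  op17 P0: load  L0 → S/S/I on L0; bus (none); mem=37
  op18 P1: load  L5 → I/S/I on L5; bus BusRd; mem=90
  op19 P0: store L2 := 75 → M/I/I on L2; bus (none); mem=50
  op20 P0: store L6 := 58 → M/I/I on L6; bus (none); mem=10
  op21 P2: load  L2 → S/I/S on L2; bus BusRd Flush; mem=75
  op22 P1: load  L0 → S/S/I on L0; bus (none); mem=37
  op23 P2: store L0 := 9 → I/I/M on L0; bus BusRdX; mem=37

invalidations = 2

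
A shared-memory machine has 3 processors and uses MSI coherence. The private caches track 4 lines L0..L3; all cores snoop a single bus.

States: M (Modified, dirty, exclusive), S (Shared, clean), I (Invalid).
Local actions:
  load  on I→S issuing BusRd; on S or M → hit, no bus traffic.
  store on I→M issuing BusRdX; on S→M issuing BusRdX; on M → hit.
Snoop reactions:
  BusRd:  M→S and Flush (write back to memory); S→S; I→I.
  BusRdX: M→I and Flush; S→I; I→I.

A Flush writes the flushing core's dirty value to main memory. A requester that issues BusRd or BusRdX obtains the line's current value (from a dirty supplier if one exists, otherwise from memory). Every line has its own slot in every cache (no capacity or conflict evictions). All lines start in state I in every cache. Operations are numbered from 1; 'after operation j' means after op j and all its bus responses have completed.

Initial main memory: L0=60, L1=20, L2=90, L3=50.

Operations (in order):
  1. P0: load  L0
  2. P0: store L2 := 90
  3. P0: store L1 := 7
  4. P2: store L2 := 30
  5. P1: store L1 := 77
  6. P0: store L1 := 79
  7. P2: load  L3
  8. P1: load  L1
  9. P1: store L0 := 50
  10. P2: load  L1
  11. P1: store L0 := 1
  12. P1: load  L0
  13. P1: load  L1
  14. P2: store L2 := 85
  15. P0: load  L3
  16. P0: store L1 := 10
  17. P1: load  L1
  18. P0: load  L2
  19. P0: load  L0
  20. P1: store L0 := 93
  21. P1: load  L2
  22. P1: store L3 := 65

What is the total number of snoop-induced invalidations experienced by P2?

invalidations = 2

[1] P0: load  L0 | P0:S(60), P1:I, P2:I | bus: BusRd
[2] P0: store L2 := 90 | P0:M(90), P1:I, P2:I | bus: BusRdX
[3] P0: store L1 := 7 | P0:M(7), P1:I, P2:I | bus: BusRdX
[4] P2: store L2 := 30 | P0:I, P1:I, P2:M(30) | bus: BusRdX,Flush
[5] P1: store L1 := 77 | P0:I, P1:M(77), P2:I | bus: BusRdX,Flush
[6] P0: store L1 := 79 | P0:M(79), P1:I, P2:I | bus: BusRdX,Flush
[7] P2: load  L3 | P0:I, P1:I, P2:S(50) | bus: BusRd
[8] P1: load  L1 | P0:S(79), P1:S(79), P2:I | bus: BusRd,Flush
[9] P1: store L0 := 50 | P0:I, P1:M(50), P2:I | bus: BusRdX
[10] P2: load  L1 | P0:S(79), P1:S(79), P2:S(79) | bus: BusRd
[11] P1: store L0 := 1 | P0:I, P1:M(1), P2:I | bus: none
[12] P1: load  L0 | P0:I, P1:M(1), P2:I | bus: none
[13] P1: load  L1 | P0:S(79), P1:S(79), P2:S(79) | bus: none
[14] P2: store L2 := 85 | P0:I, P1:I, P2:M(85) | bus: none
[15] P0: load  L3 | P0:S(50), P1:I, P2:S(50) | bus: BusRd
[16] P0: store L1 := 10 | P0:M(10), P1:I, P2:I | bus: BusRdX
[17] P1: load  L1 | P0:S(10), P1:S(10), P2:I | bus: BusRd,Flush
[18] P0: load  L2 | P0:S(85), P1:I, P2:S(85) | bus: BusRd,Flush
[19] P0: load  L0 | P0:S(1), P1:S(1), P2:I | bus: BusRd,Flush
[20] P1: store L0 := 93 | P0:I, P1:M(93), P2:I | bus: BusRdX
[21] P1: load  L2 | P0:S(85), P1:S(85), P2:S(85) | bus: BusRd
[22] P1: store L3 := 65 | P0:I, P1:M(65), P2:I | bus: BusRdX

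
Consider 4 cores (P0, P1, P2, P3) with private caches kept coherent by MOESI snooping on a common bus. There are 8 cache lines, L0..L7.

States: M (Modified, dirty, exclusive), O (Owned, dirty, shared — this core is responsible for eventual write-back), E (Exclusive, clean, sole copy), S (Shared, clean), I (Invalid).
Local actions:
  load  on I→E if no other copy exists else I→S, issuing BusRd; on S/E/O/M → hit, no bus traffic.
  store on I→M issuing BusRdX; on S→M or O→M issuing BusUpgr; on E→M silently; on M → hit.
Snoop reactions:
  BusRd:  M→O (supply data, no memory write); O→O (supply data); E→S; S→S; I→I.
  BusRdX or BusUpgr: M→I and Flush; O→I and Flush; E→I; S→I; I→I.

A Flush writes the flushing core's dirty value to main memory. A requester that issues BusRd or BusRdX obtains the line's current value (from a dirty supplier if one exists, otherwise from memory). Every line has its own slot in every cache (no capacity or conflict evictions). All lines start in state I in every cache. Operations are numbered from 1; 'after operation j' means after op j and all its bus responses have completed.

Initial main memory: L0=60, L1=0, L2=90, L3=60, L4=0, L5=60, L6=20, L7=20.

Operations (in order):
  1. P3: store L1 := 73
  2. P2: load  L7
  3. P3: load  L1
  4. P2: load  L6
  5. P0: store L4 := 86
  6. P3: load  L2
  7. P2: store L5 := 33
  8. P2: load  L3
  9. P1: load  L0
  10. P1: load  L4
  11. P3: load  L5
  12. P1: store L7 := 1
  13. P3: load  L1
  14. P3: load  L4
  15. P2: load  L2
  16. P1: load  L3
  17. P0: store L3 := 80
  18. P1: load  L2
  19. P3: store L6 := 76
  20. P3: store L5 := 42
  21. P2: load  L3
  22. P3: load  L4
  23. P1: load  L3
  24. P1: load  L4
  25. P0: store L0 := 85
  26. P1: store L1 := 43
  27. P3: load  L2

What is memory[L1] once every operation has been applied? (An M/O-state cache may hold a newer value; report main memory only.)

step 1: P3: store L1 := 73  ⟶  IIIM  (L1)  txn=BusRdX  M[L1]=0
step 2: P2: load  L7  ⟶  IIEI  (L7)  txn=BusRd  M[L7]=20
step 3: P3: load  L1  ⟶  IIIM  (L1)  txn=∅  M[L1]=0
step 4: P2: load  L6  ⟶  IIEI  (L6)  txn=BusRd  M[L6]=20
step 5: P0: store L4 := 86  ⟶  MIII  (L4)  txn=BusRdX  M[L4]=0
step 6: P3: load  L2  ⟶  IIIE  (L2)  txn=BusRd  M[L2]=90
step 7: P2: store L5 := 33  ⟶  IIMI  (L5)  txn=BusRdX  M[L5]=60
step 8: P2: load  L3  ⟶  IIEI  (L3)  txn=BusRd  M[L3]=60
step 9: P1: load  L0  ⟶  IEII  (L0)  txn=BusRd  M[L0]=60
step 10: P1: load  L4  ⟶  OSII  (L4)  txn=BusRd  M[L4]=0
step 11: P3: load  L5  ⟶  IIOS  (L5)  txn=BusRd  M[L5]=60
step 12: P1: store L7 := 1  ⟶  IMII  (L7)  txn=BusRdX  M[L7]=20
step 13: P3: load  L1  ⟶  IIIM  (L1)  txn=∅  M[L1]=0
step 14: P3: load  L4  ⟶  OSIS  (L4)  txn=BusRd  M[L4]=0
step 15: P2: load  L2  ⟶  IISS  (L2)  txn=BusRd  M[L2]=90
step 16: P1: load  L3  ⟶  ISSI  (L3)  txn=BusRd  M[L3]=60
step 17: P0: store L3 := 80  ⟶  MIII  (L3)  txn=BusRdX  M[L3]=60
step 18: P1: load  L2  ⟶  ISSS  (L2)  txn=BusRd  M[L2]=90
step 19: P3: store L6 := 76  ⟶  IIIM  (L6)  txn=BusRdX  M[L6]=20
step 20: P3: store L5 := 42  ⟶  IIIM  (L5)  txn=BusUpgr+Flush  M[L5]=33
step 21: P2: load  L3  ⟶  OISI  (L3)  txn=BusRd  M[L3]=60
step 22: P3: load  L4  ⟶  OSIS  (L4)  txn=∅  M[L4]=0
step 23: P1: load  L3  ⟶  OSSI  (L3)  txn=BusRd  M[L3]=60
step 24: P1: load  L4  ⟶  OSIS  (L4)  txn=∅  M[L4]=0
step 25: P0: store L0 := 85  ⟶  MIII  (L0)  txn=BusRdX  M[L0]=60
step 26: P1: store L1 := 43  ⟶  IMII  (L1)  txn=BusRdX+Flush  M[L1]=73
step 27: P3: load  L2  ⟶  ISSS  (L2)  txn=∅  M[L2]=90

memory[L1] = 73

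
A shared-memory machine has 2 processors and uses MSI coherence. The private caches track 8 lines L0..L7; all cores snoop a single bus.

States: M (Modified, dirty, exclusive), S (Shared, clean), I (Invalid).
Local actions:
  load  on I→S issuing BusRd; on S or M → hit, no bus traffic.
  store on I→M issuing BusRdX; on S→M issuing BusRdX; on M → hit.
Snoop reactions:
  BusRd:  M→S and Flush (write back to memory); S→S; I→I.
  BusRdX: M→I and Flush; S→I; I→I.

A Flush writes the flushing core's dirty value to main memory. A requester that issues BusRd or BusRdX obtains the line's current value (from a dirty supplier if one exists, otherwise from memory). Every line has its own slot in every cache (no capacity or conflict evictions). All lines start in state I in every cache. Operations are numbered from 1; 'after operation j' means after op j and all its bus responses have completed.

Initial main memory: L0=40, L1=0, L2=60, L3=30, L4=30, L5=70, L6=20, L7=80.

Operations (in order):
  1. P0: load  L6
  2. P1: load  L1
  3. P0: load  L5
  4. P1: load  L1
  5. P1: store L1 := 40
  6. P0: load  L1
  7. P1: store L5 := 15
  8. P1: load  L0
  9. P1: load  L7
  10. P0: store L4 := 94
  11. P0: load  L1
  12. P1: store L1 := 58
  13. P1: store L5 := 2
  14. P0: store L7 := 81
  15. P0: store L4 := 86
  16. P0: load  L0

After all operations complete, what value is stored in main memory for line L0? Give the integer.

memory[L0] = 40

  op1 P0: load  L6 → S/I on L6; bus BusRd; mem=20
  op2 P1: load  L1 → I/S on L1; bus BusRd; mem=0
  op3 P0: load  L5 → S/I on L5; bus BusRd; mem=70
  op4 P1: load  L1 → I/S on L1; bus (none); mem=0
  op5 P1: store L1 := 40 → I/M on L1; bus BusRdX; mem=0
  op6 P0: load  L1 → S/S on L1; bus BusRd Flush; mem=40
  op7 P1: store L5 := 15 → I/M on L5; bus BusRdX; mem=70
  op8 P1: load  L0 → I/S on L0; bus BusRd; mem=40
  op9 P1: load  L7 → I/S on L7; bus BusRd; mem=80
  op10 P0: store L4 := 94 → M/I on L4; bus BusRdX; mem=30
  op11 P0: load  L1 → S/S on L1; bus (none); mem=40
  op12 P1: store L1 := 58 → I/M on L1; bus BusRdX; mem=40
  op13 P1: store L5 := 2 → I/M on L5; bus (none); mem=70
  op14 P0: store L7 := 81 → M/I on L7; bus BusRdX; mem=80
  op15 P0: store L4 := 86 → M/I on L4; bus (none); mem=30
  op16 P0: load  L0 → S/S on L0; bus BusRd; mem=40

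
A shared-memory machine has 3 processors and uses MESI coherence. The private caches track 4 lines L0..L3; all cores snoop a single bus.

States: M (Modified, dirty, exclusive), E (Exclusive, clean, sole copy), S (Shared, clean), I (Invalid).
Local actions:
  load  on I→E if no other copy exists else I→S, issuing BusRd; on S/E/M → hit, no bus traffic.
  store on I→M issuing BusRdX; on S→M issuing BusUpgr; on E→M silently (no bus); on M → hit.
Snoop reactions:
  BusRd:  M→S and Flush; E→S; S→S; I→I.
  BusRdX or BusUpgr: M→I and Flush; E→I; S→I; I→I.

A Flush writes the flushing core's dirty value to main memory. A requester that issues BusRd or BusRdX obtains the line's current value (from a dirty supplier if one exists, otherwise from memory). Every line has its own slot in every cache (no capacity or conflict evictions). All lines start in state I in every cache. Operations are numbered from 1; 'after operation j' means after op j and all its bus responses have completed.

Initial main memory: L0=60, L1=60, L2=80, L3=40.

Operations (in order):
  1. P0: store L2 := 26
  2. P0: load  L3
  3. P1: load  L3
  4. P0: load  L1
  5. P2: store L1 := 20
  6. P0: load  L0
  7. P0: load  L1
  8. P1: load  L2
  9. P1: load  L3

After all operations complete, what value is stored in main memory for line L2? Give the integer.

memory[L2] = 26

[1] P0: store L2 := 26 | P0:M(26), P1:I, P2:I | bus: BusRdX
[2] P0: load  L3 | P0:E(40), P1:I, P2:I | bus: BusRd
[3] P1: load  L3 | P0:S(40), P1:S(40), P2:I | bus: BusRd
[4] P0: load  L1 | P0:E(60), P1:I, P2:I | bus: BusRd
[5] P2: store L1 := 20 | P0:I, P1:I, P2:M(20) | bus: BusRdX
[6] P0: load  L0 | P0:E(60), P1:I, P2:I | bus: BusRd
[7] P0: load  L1 | P0:S(20), P1:I, P2:S(20) | bus: BusRd,Flush
[8] P1: load  L2 | P0:S(26), P1:S(26), P2:I | bus: BusRd,Flush
[9] P1: load  L3 | P0:S(40), P1:S(40), P2:I | bus: none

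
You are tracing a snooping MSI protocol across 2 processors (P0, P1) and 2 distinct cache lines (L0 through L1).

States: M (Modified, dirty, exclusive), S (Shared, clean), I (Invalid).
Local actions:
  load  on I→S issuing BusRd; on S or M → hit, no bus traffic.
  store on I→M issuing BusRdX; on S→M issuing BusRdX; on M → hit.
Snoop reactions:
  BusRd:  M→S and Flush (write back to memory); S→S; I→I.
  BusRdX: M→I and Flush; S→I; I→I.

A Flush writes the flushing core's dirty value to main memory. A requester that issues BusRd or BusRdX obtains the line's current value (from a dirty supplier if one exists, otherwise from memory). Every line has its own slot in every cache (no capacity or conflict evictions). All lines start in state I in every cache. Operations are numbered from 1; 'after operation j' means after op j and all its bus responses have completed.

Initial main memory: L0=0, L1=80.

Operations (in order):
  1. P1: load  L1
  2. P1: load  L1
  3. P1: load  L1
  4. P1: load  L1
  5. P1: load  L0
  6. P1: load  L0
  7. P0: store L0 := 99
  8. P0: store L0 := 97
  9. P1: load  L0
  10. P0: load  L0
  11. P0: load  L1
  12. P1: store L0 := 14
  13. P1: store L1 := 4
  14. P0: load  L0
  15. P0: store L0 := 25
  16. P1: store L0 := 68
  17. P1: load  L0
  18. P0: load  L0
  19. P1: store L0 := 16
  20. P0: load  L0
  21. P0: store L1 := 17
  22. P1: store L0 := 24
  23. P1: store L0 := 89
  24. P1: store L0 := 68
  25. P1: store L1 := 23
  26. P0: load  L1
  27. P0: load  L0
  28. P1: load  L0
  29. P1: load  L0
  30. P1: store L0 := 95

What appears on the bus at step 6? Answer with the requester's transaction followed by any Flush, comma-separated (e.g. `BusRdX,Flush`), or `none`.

bus = none

  op1 P1: load  L1 → I/S on L1; bus BusRd; mem=80
  op2 P1: load  L1 → I/S on L1; bus (none); mem=80
  op3 P1: load  L1 → I/S on L1; bus (none); mem=80
  op4 P1: load  L1 → I/S on L1; bus (none); mem=80
  op5 P1: load  L0 → I/S on L0; bus BusRd; mem=0
  op6 P1: load  L0 → I/S on L0; bus (none); mem=0
  op7 P0: store L0 := 99 → M/I on L0; bus BusRdX; mem=0
  op8 P0: store L0 := 97 → M/I on L0; bus (none); mem=0
  op9 P1: load  L0 → S/S on L0; bus BusRd Flush; mem=97
  op10 P0: load  L0 → S/S on L0; bus (none); mem=97
  op11 P0: load  L1 → S/S on L1; bus BusRd; mem=80
  op12 P1: store L0 := 14 → I/M on L0; bus BusRdX; mem=97
  op13 P1: store L1 := 4 → I/M on L1; bus BusRdX; mem=80
  op14 P0: load  L0 → S/S on L0; bus BusRd Flush; mem=14
  op15 P0: store L0 := 25 → M/I on L0; bus BusRdX; mem=14
  op16 P1: store L0 := 68 → I/M on L0; bus BusRdX Flush; mem=25
  op17 P1: load  L0 → I/M on L0; bus (none); mem=25
  op18 P0: load  L0 → S/S on L0; bus BusRd Flush; mem=68
  op19 P1: store L0 := 16 → I/M on L0; bus BusRdX; mem=68
  op20 P0: load  L0 → S/S on L0; bus BusRd Flush; mem=16
  op21 P0: store L1 := 17 → M/I on L1; bus BusRdX Flush; mem=4
  op22 P1: store L0 := 24 → I/M on L0; bus BusRdX; mem=16
  op23 P1: store L0 := 89 → I/M on L0; bus (none); mem=16
  op24 P1: store L0 := 68 → I/M on L0; bus (none); mem=16
  op25 P1: store L1 := 23 → I/M on L1; bus BusRdX Flush; mem=17
  op26 P0: load  L1 → S/S on L1; bus BusRd Flush; mem=23
  op27 P0: load  L0 → S/S on L0; bus BusRd Flush; mem=68
  op28 P1: load  L0 → S/S on L0; bus (none); mem=68
  op29 P1: load  L0 → S/S on L0; bus (none); mem=68
  op30 P1: store L0 := 95 → I/M on L0; bus BusRdX; mem=68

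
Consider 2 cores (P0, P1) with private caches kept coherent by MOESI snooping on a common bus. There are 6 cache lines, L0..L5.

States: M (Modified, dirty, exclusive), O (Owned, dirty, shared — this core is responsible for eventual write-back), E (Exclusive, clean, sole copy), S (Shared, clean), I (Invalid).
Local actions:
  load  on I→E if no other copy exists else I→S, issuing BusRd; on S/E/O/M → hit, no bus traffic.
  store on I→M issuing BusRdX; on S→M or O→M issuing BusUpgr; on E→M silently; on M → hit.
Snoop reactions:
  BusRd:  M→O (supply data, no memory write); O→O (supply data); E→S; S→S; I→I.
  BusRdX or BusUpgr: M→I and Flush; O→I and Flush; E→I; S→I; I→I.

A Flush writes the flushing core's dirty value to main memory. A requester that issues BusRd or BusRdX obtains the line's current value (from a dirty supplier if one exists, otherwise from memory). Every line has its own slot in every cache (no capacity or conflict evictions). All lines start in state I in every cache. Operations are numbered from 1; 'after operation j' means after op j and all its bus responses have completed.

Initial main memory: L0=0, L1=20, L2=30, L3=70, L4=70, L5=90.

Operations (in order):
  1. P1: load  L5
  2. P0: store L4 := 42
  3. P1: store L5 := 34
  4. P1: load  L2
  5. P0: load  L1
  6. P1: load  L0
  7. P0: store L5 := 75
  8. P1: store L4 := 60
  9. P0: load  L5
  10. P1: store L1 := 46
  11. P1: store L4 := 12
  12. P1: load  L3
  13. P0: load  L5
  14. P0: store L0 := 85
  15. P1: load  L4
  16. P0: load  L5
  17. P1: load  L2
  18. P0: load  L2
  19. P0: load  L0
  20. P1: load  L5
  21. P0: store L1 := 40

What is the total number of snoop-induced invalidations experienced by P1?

invalidations = 3

1. P1: load  L5  bus=[BusRd]  L5: P0=I P1=E  mem[L5]=90
2. P0: store L4 := 42  bus=[BusRdX]  L4: P0=M P1=I  mem[L4]=70
3. P1: store L5 := 34  bus=[-]  L5: P0=I P1=M  mem[L5]=90
4. P1: load  L2  bus=[BusRd]  L2: P0=I P1=E  mem[L2]=30
5. P0: load  L1  bus=[BusRd]  L1: P0=E P1=I  mem[L1]=20
6. P1: load  L0  bus=[BusRd]  L0: P0=I P1=E  mem[L0]=0
7. P0: store L5 := 75  bus=[BusRdX,Flush]  L5: P0=M P1=I  mem[L5]=34
8. P1: store L4 := 60  bus=[BusRdX,Flush]  L4: P0=I P1=M  mem[L4]=42
9. P0: load  L5  bus=[-]  L5: P0=M P1=I  mem[L5]=34
10. P1: store L1 := 46  bus=[BusRdX]  L1: P0=I P1=M  mem[L1]=20
11. P1: store L4 := 12  bus=[-]  L4: P0=I P1=M  mem[L4]=42
12. P1: load  L3  bus=[BusRd]  L3: P0=I P1=E  mem[L3]=70
13. P0: load  L5  bus=[-]  L5: P0=M P1=I  mem[L5]=34
14. P0: store L0 := 85  bus=[BusRdX]  L0: P0=M P1=I  mem[L0]=0
15. P1: load  L4  bus=[-]  L4: P0=I P1=M  mem[L4]=42
16. P0: load  L5  bus=[-]  L5: P0=M P1=I  mem[L5]=34
17. P1: load  L2  bus=[-]  L2: P0=I P1=E  mem[L2]=30
18. P0: load  L2  bus=[BusRd]  L2: P0=S P1=S  mem[L2]=30
19. P0: load  L0  bus=[-]  L0: P0=M P1=I  mem[L0]=0
20. P1: load  L5  bus=[BusRd]  L5: P0=O P1=S  mem[L5]=34
21. P0: store L1 := 40  bus=[BusRdX,Flush]  L1: P0=M P1=I  mem[L1]=46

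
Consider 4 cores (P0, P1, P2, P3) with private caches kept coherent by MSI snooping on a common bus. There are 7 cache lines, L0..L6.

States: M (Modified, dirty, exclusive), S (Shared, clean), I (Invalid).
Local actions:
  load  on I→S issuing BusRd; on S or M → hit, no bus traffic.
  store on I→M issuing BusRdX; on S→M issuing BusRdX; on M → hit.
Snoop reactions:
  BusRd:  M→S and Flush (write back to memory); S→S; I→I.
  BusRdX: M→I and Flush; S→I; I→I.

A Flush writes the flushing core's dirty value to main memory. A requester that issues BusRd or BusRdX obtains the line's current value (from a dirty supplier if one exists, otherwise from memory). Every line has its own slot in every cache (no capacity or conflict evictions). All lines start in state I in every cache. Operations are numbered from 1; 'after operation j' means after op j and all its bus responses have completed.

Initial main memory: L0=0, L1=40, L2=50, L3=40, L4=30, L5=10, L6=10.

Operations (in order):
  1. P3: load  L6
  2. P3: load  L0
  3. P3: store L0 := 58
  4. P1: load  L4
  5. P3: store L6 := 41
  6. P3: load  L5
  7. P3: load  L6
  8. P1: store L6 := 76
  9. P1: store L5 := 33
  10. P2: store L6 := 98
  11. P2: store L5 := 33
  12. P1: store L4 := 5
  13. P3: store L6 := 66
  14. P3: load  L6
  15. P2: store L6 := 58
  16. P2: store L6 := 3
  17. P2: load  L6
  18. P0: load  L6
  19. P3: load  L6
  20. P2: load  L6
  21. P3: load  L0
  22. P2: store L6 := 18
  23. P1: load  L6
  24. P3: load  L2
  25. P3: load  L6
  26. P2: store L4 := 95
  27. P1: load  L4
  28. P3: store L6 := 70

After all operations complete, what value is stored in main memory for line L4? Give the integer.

  op1 P3: load  L6 → I/I/I/S on L6; bus BusRd; mem=10
  op2 P3: load  L0 → I/I/I/S on L0; bus BusRd; mem=0
  op3 P3: store L0 := 58 → I/I/I/M on L0; bus BusRdX; mem=0
  op4 P1: load  L4 → I/S/I/I on L4; bus BusRd; mem=30
  op5 P3: store L6 := 41 → I/I/I/M on L6; bus BusRdX; mem=10
  op6 P3: load  L5 → I/I/I/S on L5; bus BusRd; mem=10
  op7 P3: load  L6 → I/I/I/M on L6; bus (none); mem=10
  op8 P1: store L6 := 76 → I/M/I/I on L6; bus BusRdX Flush; mem=41
  op9 P1: store L5 := 33 → I/M/I/I on L5; bus BusRdX; mem=10
  op10 P2: store L6 := 98 → I/I/M/I on L6; bus BusRdX Flush; mem=76
  op11 P2: store L5 := 33 → I/I/M/I on L5; bus BusRdX Flush; mem=33
  op12 P1: store L4 := 5 → I/M/I/I on L4; bus BusRdX; mem=30
  op13 P3: store L6 := 66 → I/I/I/M on L6; bus BusRdX Flush; mem=98
  op14 P3: load  L6 → I/I/I/M on L6; bus (none); mem=98
  op15 P2: store L6 := 58 → I/I/M/I on L6; bus BusRdX Flush; mem=66
  op16 P2: store L6 := 3 → I/I/M/I on L6; bus (none); mem=66
  op17 P2: load  L6 → I/I/M/I on L6; bus (none); mem=66
  op18 P0: load  L6 → S/I/S/I on L6; bus BusRd Flush; mem=3
  op19 P3: load  L6 → S/I/S/S on L6; bus BusRd; mem=3
  op20 P2: load  L6 → S/I/S/S on L6; bus (none); mem=3
  op21 P3: load  L0 → I/I/I/M on L0; bus (none); mem=0
  op22 P2: store L6 := 18 → I/I/M/I on L6; bus BusRdX; mem=3
  op23 P1: load  L6 → I/S/S/I on L6; bus BusRd Flush; mem=18
  op24 P3: load  L2 → I/I/I/S on L2; bus BusRd; mem=50
  op25 P3: load  L6 → I/S/S/S on L6; bus BusRd; mem=18
  op26 P2: store L4 := 95 → I/I/M/I on L4; bus BusRdX Flush; mem=5
  op27 P1: load  L4 → I/S/S/I on L4; bus BusRd Flush; mem=95
  op28 P3: store L6 := 70 → I/I/I/M on L6; bus BusRdX; mem=18

memory[L4] = 95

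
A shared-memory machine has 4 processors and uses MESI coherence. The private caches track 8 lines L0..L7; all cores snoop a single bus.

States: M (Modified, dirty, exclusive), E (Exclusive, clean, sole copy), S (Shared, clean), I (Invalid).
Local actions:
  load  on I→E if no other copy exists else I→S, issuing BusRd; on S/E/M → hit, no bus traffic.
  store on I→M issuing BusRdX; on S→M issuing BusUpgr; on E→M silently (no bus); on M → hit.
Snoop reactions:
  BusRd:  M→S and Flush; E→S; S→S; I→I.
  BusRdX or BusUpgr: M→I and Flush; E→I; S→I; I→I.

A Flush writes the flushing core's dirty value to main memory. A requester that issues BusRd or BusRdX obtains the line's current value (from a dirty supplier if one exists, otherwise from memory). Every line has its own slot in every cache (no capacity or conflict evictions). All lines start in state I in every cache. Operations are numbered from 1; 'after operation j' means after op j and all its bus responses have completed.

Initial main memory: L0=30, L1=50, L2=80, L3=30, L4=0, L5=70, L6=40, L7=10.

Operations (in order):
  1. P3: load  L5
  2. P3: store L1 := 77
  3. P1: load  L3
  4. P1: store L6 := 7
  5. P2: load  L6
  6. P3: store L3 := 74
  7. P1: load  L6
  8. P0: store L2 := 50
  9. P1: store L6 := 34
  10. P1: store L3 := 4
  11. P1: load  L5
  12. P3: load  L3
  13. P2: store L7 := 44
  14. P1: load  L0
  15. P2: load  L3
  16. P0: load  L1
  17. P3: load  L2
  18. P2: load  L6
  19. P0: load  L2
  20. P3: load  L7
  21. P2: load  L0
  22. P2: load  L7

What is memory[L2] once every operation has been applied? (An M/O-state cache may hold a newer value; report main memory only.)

memory[L2] = 50

  op1 P3: load  L5 → I/I/I/E on L5; bus BusRd; mem=70
  op2 P3: store L1 := 77 → I/I/I/M on L1; bus BusRdX; mem=50
  op3 P1: load  L3 → I/E/I/I on L3; bus BusRd; mem=30
  op4 P1: store L6 := 7 → I/M/I/I on L6; bus BusRdX; mem=40
  op5 P2: load  L6 → I/S/S/I on L6; bus BusRd Flush; mem=7
  op6 P3: store L3 := 74 → I/I/I/M on L3; bus BusRdX; mem=30
  op7 P1: load  L6 → I/S/S/I on L6; bus (none); mem=7
  op8 P0: store L2 := 50 → M/I/I/I on L2; bus BusRdX; mem=80
  op9 P1: store L6 := 34 → I/M/I/I on L6; bus BusUpgr; mem=7
  op10 P1: store L3 := 4 → I/M/I/I on L3; bus BusRdX Flush; mem=74
  op11 P1: load  L5 → I/S/I/S on L5; bus BusRd; mem=70
  op12 P3: load  L3 → I/S/I/S on L3; bus BusRd Flush; mem=4
  op13 P2: store L7 := 44 → I/I/M/I on L7; bus BusRdX; mem=10
  op14 P1: load  L0 → I/E/I/I on L0; bus BusRd; mem=30
  op15 P2: load  L3 → I/S/S/S on L3; bus BusRd; mem=4
  op16 P0: load  L1 → S/I/I/S on L1; bus BusRd Flush; mem=77
  op17 P3: load  L2 → S/I/I/S on L2; bus BusRd Flush; mem=50
  op18 P2: load  L6 → I/S/S/I on L6; bus BusRd Flush; mem=34
  op19 P0: load  L2 → S/I/I/S on L2; bus (none); mem=50
  op20 P3: load  L7 → I/I/S/S on L7; bus BusRd Flush; mem=44
  op21 P2: load  L0 → I/S/S/I on L0; bus BusRd; mem=30
  op22 P2: load  L7 → I/I/S/S on L7; bus (none); mem=44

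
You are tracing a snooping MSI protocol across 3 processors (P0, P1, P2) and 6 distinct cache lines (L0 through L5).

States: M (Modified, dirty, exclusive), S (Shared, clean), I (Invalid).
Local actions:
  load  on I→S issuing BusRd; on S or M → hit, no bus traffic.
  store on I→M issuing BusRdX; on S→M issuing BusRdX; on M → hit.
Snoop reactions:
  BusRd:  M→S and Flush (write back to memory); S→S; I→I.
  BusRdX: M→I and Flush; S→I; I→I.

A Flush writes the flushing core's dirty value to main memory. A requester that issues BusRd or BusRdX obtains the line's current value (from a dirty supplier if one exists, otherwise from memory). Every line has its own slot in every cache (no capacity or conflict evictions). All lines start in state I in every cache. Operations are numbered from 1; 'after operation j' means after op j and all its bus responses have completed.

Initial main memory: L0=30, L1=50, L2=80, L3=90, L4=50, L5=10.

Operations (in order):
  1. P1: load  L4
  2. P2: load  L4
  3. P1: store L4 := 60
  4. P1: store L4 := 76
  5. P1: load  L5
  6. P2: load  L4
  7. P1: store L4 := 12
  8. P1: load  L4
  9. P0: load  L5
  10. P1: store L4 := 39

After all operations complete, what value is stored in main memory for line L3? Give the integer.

memory[L3] = 90

[1] P1: load  L4 | P0:I, P1:S(50), P2:I | bus: BusRd
[2] P2: load  L4 | P0:I, P1:S(50), P2:S(50) | bus: BusRd
[3] P1: store L4 := 60 | P0:I, P1:M(60), P2:I | bus: BusRdX
[4] P1: store L4 := 76 | P0:I, P1:M(76), P2:I | bus: none
[5] P1: load  L5 | P0:I, P1:S(10), P2:I | bus: BusRd
[6] P2: load  L4 | P0:I, P1:S(76), P2:S(76) | bus: BusRd,Flush
[7] P1: store L4 := 12 | P0:I, P1:M(12), P2:I | bus: BusRdX
[8] P1: load  L4 | P0:I, P1:M(12), P2:I | bus: none
[9] P0: load  L5 | P0:S(10), P1:S(10), P2:I | bus: BusRd
[10] P1: store L4 := 39 | P0:I, P1:M(39), P2:I | bus: none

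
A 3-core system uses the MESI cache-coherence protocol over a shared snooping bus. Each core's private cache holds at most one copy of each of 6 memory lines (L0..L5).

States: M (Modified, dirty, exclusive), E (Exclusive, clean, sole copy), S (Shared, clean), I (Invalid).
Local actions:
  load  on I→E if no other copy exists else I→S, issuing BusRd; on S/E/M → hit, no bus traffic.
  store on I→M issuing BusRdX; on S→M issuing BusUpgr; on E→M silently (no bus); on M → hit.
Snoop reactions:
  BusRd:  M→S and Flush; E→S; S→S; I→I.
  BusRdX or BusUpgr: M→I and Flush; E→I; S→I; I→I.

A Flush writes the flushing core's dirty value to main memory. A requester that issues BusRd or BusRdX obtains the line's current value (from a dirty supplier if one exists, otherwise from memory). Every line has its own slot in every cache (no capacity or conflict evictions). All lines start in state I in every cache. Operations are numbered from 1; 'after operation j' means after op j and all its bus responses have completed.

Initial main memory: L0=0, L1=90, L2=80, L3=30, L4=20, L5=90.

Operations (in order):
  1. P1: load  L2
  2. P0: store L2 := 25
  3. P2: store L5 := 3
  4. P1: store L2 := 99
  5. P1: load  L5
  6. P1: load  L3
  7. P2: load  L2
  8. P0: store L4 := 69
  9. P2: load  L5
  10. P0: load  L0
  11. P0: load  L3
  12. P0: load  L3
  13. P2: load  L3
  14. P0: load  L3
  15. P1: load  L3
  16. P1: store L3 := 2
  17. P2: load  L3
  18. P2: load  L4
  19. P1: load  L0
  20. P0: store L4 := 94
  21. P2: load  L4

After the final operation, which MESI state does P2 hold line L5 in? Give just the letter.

step 1: P1: load  L2  ⟶  IEI  (L2)  txn=BusRd  M[L2]=80
step 2: P0: store L2 := 25  ⟶  MII  (L2)  txn=BusRdX  M[L2]=80
step 3: P2: store L5 := 3  ⟶  IIM  (L5)  txn=BusRdX  M[L5]=90
step 4: P1: store L2 := 99  ⟶  IMI  (L2)  txn=BusRdX+Flush  M[L2]=25
step 5: P1: load  L5  ⟶  ISS  (L5)  txn=BusRd+Flush  M[L5]=3
step 6: P1: load  L3  ⟶  IEI  (L3)  txn=BusRd  M[L3]=30
step 7: P2: load  L2  ⟶  ISS  (L2)  txn=BusRd+Flush  M[L2]=99
step 8: P0: store L4 := 69  ⟶  MII  (L4)  txn=BusRdX  M[L4]=20
step 9: P2: load  L5  ⟶  ISS  (L5)  txn=∅  M[L5]=3
step 10: P0: load  L0  ⟶  EII  (L0)  txn=BusRd  M[L0]=0
step 11: P0: load  L3  ⟶  SSI  (L3)  txn=BusRd  M[L3]=30
step 12: P0: load  L3  ⟶  SSI  (L3)  txn=∅  M[L3]=30
step 13: P2: load  L3  ⟶  SSS  (L3)  txn=BusRd  M[L3]=30
step 14: P0: load  L3  ⟶  SSS  (L3)  txn=∅  M[L3]=30
step 15: P1: load  L3  ⟶  SSS  (L3)  txn=∅  M[L3]=30
step 16: P1: store L3 := 2  ⟶  IMI  (L3)  txn=BusUpgr  M[L3]=30
step 17: P2: load  L3  ⟶  ISS  (L3)  txn=BusRd+Flush  M[L3]=2
step 18: P2: load  L4  ⟶  SIS  (L4)  txn=BusRd+Flush  M[L4]=69
step 19: P1: load  L0  ⟶  SSI  (L0)  txn=BusRd  M[L0]=0
step 20: P0: store L4 := 94  ⟶  MII  (L4)  txn=BusUpgr  M[L4]=69
step 21: P2: load  L4  ⟶  SIS  (L4)  txn=BusRd+Flush  M[L4]=94

state = S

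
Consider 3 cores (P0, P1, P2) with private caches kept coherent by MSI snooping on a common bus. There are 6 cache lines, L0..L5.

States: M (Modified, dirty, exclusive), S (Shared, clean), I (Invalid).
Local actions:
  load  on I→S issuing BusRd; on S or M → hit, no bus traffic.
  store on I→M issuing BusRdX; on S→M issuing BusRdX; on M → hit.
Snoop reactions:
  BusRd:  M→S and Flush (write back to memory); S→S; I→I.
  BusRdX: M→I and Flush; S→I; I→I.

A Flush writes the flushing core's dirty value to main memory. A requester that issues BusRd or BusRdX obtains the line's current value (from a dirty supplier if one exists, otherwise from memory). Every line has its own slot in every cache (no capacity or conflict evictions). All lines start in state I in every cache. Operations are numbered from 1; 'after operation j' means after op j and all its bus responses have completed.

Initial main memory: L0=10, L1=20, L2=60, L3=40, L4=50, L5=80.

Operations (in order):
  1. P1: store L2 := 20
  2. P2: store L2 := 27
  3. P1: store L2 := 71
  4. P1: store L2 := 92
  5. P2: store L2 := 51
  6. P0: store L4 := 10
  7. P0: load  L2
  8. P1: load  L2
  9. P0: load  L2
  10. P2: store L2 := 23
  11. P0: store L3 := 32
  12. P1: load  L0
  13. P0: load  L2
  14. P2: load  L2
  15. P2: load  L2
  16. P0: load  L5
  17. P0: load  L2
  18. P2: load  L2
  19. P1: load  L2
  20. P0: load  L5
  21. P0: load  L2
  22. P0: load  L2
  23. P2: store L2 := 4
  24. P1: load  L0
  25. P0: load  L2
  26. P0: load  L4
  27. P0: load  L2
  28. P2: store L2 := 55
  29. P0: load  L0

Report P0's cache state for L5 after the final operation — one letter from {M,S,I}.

state = S

1. P1: store L2 := 20  bus=[BusRdX]  L2: P0=I P1=M P2=I  mem[L2]=60
2. P2: store L2 := 27  bus=[BusRdX,Flush]  L2: P0=I P1=I P2=M  mem[L2]=20
3. P1: store L2 := 71  bus=[BusRdX,Flush]  L2: P0=I P1=M P2=I  mem[L2]=27
4. P1: store L2 := 92  bus=[-]  L2: P0=I P1=M P2=I  mem[L2]=27
5. P2: store L2 := 51  bus=[BusRdX,Flush]  L2: P0=I P1=I P2=M  mem[L2]=92
6. P0: store L4 := 10  bus=[BusRdX]  L4: P0=M P1=I P2=I  mem[L4]=50
7. P0: load  L2  bus=[BusRd,Flush]  L2: P0=S P1=I P2=S  mem[L2]=51
8. P1: load  L2  bus=[BusRd]  L2: P0=S P1=S P2=S  mem[L2]=51
9. P0: load  L2  bus=[-]  L2: P0=S P1=S P2=S  mem[L2]=51
10. P2: store L2 := 23  bus=[BusRdX]  L2: P0=I P1=I P2=M  mem[L2]=51
11. P0: store L3 := 32  bus=[BusRdX]  L3: P0=M P1=I P2=I  mem[L3]=40
12. P1: load  L0  bus=[BusRd]  L0: P0=I P1=S P2=I  mem[L0]=10
13. P0: load  L2  bus=[BusRd,Flush]  L2: P0=S P1=I P2=S  mem[L2]=23
14. P2: load  L2  bus=[-]  L2: P0=S P1=I P2=S  mem[L2]=23
15. P2: load  L2  bus=[-]  L2: P0=S P1=I P2=S  mem[L2]=23
16. P0: load  L5  bus=[BusRd]  L5: P0=S P1=I P2=I  mem[L5]=80
17. P0: load  L2  bus=[-]  L2: P0=S P1=I P2=S  mem[L2]=23
18. P2: load  L2  bus=[-]  L2: P0=S P1=I P2=S  mem[L2]=23
19. P1: load  L2  bus=[BusRd]  L2: P0=S P1=S P2=S  mem[L2]=23
20. P0: load  L5  bus=[-]  L5: P0=S P1=I P2=I  mem[L5]=80
21. P0: load  L2  bus=[-]  L2: P0=S P1=S P2=S  mem[L2]=23
22. P0: load  L2  bus=[-]  L2: P0=S P1=S P2=S  mem[L2]=23
23. P2: store L2 := 4  bus=[BusRdX]  L2: P0=I P1=I P2=M  mem[L2]=23
24. P1: load  L0  bus=[-]  L0: P0=I P1=S P2=I  mem[L0]=10
25. P0: load  L2  bus=[BusRd,Flush]  L2: P0=S P1=I P2=S  mem[L2]=4
26. P0: load  L4  bus=[-]  L4: P0=M P1=I P2=I  mem[L4]=50
27. P0: load  L2  bus=[-]  L2: P0=S P1=I P2=S  mem[L2]=4
28. P2: store L2 := 55  bus=[BusRdX]  L2: P0=I P1=I P2=M  mem[L2]=4
29. P0: load  L0  bus=[BusRd]  L0: P0=S P1=S P2=I  mem[L0]=10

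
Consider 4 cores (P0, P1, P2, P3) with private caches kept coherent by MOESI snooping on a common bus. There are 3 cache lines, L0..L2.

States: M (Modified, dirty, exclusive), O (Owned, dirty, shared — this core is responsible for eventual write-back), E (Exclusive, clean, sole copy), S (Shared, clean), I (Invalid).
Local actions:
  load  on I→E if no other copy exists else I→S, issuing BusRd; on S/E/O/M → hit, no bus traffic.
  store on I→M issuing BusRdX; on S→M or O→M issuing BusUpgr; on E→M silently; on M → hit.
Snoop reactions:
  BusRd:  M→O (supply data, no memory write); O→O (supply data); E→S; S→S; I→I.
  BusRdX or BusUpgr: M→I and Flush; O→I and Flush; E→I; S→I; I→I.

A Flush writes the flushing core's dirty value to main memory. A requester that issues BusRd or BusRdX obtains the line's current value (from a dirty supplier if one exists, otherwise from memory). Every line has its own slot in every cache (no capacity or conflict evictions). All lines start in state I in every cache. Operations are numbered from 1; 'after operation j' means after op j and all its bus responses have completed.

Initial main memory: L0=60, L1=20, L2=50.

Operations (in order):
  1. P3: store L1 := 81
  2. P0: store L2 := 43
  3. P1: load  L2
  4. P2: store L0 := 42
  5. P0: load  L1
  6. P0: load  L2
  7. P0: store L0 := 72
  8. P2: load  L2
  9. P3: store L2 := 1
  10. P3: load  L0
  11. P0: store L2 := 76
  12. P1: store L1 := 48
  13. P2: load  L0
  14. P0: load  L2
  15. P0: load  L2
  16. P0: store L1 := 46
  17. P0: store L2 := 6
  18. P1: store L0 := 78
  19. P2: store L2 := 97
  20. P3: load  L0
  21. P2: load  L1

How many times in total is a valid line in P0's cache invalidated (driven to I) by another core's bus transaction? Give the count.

invalidations = 4

[1] P3: store L1 := 81 | P0:I, P1:I, P2:I, P3:M(81) | bus: BusRdX
[2] P0: store L2 := 43 | P0:M(43), P1:I, P2:I, P3:I | bus: BusRdX
[3] P1: load  L2 | P0:O(43), P1:S(43), P2:I, P3:I | bus: BusRd
[4] P2: store L0 := 42 | P0:I, P1:I, P2:M(42), P3:I | bus: BusRdX
[5] P0: load  L1 | P0:S(81), P1:I, P2:I, P3:O(81) | bus: BusRd
[6] P0: load  L2 | P0:O(43), P1:S(43), P2:I, P3:I | bus: none
[7] P0: store L0 := 72 | P0:M(72), P1:I, P2:I, P3:I | bus: BusRdX,Flush
[8] P2: load  L2 | P0:O(43), P1:S(43), P2:S(43), P3:I | bus: BusRd
[9] P3: store L2 := 1 | P0:I, P1:I, P2:I, P3:M(1) | bus: BusRdX,Flush
[10] P3: load  L0 | P0:O(72), P1:I, P2:I, P3:S(72) | bus: BusRd
[11] P0: store L2 := 76 | P0:M(76), P1:I, P2:I, P3:I | bus: BusRdX,Flush
[12] P1: store L1 := 48 | P0:I, P1:M(48), P2:I, P3:I | bus: BusRdX,Flush
[13] P2: load  L0 | P0:O(72), P1:I, P2:S(72), P3:S(72) | bus: BusRd
[14] P0: load  L2 | P0:M(76), P1:I, P2:I, P3:I | bus: none
[15] P0: load  L2 | P0:M(76), P1:I, P2:I, P3:I | bus: none
[16] P0: store L1 := 46 | P0:M(46), P1:I, P2:I, P3:I | bus: BusRdX,Flush
[17] P0: store L2 := 6 | P0:M(6), P1:I, P2:I, P3:I | bus: none
[18] P1: store L0 := 78 | P0:I, P1:M(78), P2:I, P3:I | bus: BusRdX,Flush
[19] P2: store L2 := 97 | P0:I, P1:I, P2:M(97), P3:I | bus: BusRdX,Flush
[20] P3: load  L0 | P0:I, P1:O(78), P2:I, P3:S(78) | bus: BusRd
[21] P2: load  L1 | P0:O(46), P1:I, P2:S(46), P3:I | bus: BusRd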